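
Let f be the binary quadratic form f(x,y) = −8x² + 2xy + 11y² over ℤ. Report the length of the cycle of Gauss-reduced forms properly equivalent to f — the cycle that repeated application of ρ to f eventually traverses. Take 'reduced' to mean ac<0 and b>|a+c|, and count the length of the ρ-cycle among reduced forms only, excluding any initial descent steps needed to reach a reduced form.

D = 356, ⌊√D⌋ = 18
descent: ρ → (11,-2,-8)
descent: ρ → (-8,18,1)  [lands on river]
river: ρ → (1,18,-8)
river: ρ → (-8,14,5)
river: ρ → (5,16,-5)
river: ρ → (-5,14,8)
river: ρ → (8,18,-1)
river: ρ → (-1,18,8)
river: ρ → (8,14,-5)
river: ρ → (-5,16,5)
river: ρ → (5,14,-8)
ρ-cycle length = 10 (tail of 2 descent steps not counted)

10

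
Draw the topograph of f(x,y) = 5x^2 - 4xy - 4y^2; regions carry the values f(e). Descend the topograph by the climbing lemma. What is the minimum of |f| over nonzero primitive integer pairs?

descent: ρ → (-4,4,5)  [lands on river]
river: ρ → (5,6,-3)
river: ρ → (-3,6,5)
river: ρ → (5,4,-4)
closes: descent 1, river 4
min |a| on river = 3

3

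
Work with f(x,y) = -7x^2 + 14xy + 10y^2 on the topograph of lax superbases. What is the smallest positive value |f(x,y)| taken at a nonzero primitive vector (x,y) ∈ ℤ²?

river: ρ → (10,6,-11)
river: ρ → (-11,16,5)
river: ρ → (5,14,-14)
river: ρ → (-14,14,5)
river: ρ → (5,16,-11)
river: ρ → (-11,6,10)
river: ρ → (10,14,-7)
river: ρ → (-7,14,10)
closes: descent 0, river 8
min |a| on river = 5

5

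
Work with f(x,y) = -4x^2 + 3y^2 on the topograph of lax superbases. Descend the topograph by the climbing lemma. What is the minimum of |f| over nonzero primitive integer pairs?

descent: ρ → (3,6,-1)  [lands on river]
river: ρ → (-1,6,3)
closes: descent 1, river 2
min |a| on river = 1

1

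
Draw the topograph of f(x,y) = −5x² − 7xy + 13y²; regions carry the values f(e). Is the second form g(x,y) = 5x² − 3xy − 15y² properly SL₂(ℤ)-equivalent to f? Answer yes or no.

D₁ = 309, D₂ = 309
river cycle of f (length 6): (-5, 13, 7), (7, 15, -3), (-3, 15, 7), (7, 13, -5), (-5, 17, 1), (1, 17, -5)
river cycle of g (length 6): (5, 17, -1), (-1, 17, 5), (5, 13, -7), (-7, 15, 3), (3, 15, -7), (-7, 13, 5)
cycles differ ⇒ inequivalent

no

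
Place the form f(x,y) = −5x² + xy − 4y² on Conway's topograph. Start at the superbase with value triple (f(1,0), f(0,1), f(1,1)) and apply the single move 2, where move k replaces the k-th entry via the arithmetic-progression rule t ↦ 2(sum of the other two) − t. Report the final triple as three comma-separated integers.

start (-5,-4,-8) = (f(1,0),f(0,1),f(1,1))
replace slot 2: 2·((-5)+(-8)) − (-4) = -22 → (-5,-22,-8)

-5,-22,-8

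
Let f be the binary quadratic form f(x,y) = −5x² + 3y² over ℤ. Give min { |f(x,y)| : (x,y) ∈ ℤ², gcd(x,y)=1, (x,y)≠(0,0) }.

descent: ρ → (3,6,-2)  [lands on river]
river: ρ → (-2,6,3)
closes: descent 1, river 2
min |a| on river = 2

2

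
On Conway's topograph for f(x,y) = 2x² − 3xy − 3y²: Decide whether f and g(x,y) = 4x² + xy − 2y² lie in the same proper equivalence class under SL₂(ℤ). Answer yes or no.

D₁ = 33, D₂ = 33
river cycle of f (length 4): (-3, 3, 2), (2, 5, -1), (-1, 5, 2), (2, 3, -3)
river cycle of g (length 4): (-2, 3, 3), (3, 3, -2), (-2, 5, 1), (1, 5, -2)
cycles differ ⇒ inequivalent

no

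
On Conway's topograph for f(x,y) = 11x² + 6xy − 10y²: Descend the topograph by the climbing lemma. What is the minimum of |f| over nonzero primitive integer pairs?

river: ρ → (-10,14,7)
river: ρ → (7,14,-10)
river: ρ → (-10,6,11)
river: ρ → (11,16,-5)
river: ρ → (-5,14,14)
river: ρ → (14,14,-5)
river: ρ → (-5,16,11)
river: ρ → (11,6,-10)
closes: descent 0, river 8
min |a| on river = 5

5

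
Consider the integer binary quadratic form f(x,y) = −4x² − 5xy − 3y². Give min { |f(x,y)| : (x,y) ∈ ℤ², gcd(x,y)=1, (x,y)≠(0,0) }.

translate: b→-3 (≡5 mod 8), so (4,5,3)→(4,-3,2)
flip: (4,-3,2)→(2,3,4)
translate: b→-1 (≡3 mod 4), so (2,3,4)→(2,-1,3)
reduced (well bottom): (2,-1,3) with a≤c, −a<b≤a
well minimum |f| = |-2| = 2 (negative-definite)

2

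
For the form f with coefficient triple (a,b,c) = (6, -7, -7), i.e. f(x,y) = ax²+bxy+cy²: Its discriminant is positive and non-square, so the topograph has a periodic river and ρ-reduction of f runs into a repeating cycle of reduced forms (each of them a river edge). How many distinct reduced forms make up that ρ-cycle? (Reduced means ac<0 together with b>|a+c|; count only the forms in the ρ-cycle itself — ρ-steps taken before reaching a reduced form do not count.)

D = 217, ⌊√D⌋ = 14
descent: ρ → (-7,7,6)  [lands on river]
river: ρ → (6,5,-8)
river: ρ → (-8,11,3)
river: ρ → (3,13,-4)
river: ρ → (-4,11,6)
river: ρ → (6,13,-2)
river: ρ → (-2,11,12)
river: ρ → (12,13,-1)
river: ρ → (-1,13,12)
river: ρ → (12,11,-2)
river: ρ → (-2,13,6)
river: ρ → (6,11,-4)
river: ρ → (-4,13,3)
river: ρ → (3,11,-8)
river: ρ → (-8,5,6)
river: ρ → (6,7,-7)
ρ-cycle length = 16 (tail of 1 descent step not counted)

16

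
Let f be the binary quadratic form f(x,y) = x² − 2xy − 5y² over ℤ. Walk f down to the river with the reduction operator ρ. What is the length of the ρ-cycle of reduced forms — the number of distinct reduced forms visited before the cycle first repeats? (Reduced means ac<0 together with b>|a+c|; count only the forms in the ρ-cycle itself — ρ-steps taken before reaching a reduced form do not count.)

D = 24, ⌊√D⌋ = 4
descent: ρ → (-5,2,1)
descent: ρ → (1,4,-2)  [lands on river]
river: ρ → (-2,4,1)
ρ-cycle length = 2 (tail of 2 descent steps not counted)

2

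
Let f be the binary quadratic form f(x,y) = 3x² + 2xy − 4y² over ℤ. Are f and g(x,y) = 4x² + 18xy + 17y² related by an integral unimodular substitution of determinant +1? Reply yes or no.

D₁ = 52, D₂ = 52
river cycle of f (length 10): (-4, 6, 1), (1, 6, -4), (-4, 2, 3), (3, 4, -3), (-3, 2, 4), (4, 6, -1), (-1, 6, 4), (4, 2, -3), (-3, 4, 3), (3, 2, -4)
river cycle of g (length 10): (3, 2, -4), (-4, 6, 1), (1, 6, -4), (-4, 2, 3), (3, 4, -3), (-3, 2, 4), (4, 6, -1), (-1, 6, 4), (4, 2, -3), (-3, 4, 3)
cycles coincide ⇒ equivalent

yes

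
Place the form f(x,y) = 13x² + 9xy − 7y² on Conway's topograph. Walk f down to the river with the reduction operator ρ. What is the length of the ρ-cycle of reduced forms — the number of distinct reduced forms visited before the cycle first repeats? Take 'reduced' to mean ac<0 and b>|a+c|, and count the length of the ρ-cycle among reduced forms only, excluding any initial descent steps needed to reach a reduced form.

D = 445, ⌊√D⌋ = 21
river: ρ → (-7,19,3)
river: ρ → (3,17,-13)
river: ρ → (-13,9,7)
river: ρ → (7,19,-3)
river: ρ → (-3,17,13)
river: ρ → (13,9,-7)
ρ-cycle length = 6 (tail of 0 descent steps not counted)

6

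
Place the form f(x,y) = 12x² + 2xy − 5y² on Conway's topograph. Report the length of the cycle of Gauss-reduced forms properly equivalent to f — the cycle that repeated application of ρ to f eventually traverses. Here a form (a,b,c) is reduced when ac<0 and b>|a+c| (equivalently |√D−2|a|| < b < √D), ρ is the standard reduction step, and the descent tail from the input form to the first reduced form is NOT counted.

D = 244, ⌊√D⌋ = 15
descent: ρ → (-5,8,9)  [lands on river]
river: ρ → (9,10,-4)
river: ρ → (-4,14,3)
river: ρ → (3,10,-12)
river: ρ → (-12,14,1)
river: ρ → (1,14,-12)
river: ρ → (-12,10,3)
river: ρ → (3,14,-4)
river: ρ → (-4,10,9)
river: ρ → (9,8,-5)
river: ρ → (-5,12,5)
river: ρ → (5,8,-9)
river: ρ → (-9,10,4)
river: ρ → (4,14,-3)
river: ρ → (-3,10,12)
river: ρ → (12,14,-1)
river: ρ → (-1,14,12)
river: ρ → (12,10,-3)
river: ρ → (-3,14,4)
river: ρ → (4,10,-9)
river: ρ → (-9,8,5)
river: ρ → (5,12,-5)
ρ-cycle length = 22 (tail of 1 descent step not counted)

22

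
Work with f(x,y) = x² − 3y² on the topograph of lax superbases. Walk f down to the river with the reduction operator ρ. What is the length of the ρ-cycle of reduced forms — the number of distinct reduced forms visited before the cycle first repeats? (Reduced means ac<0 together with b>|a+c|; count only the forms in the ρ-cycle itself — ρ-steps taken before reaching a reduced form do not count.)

D = 12, ⌊√D⌋ = 3
descent: ρ → (-3,0,1)
descent: ρ → (1,2,-2)  [lands on river]
river: ρ → (-2,2,1)
ρ-cycle length = 2 (tail of 2 descent steps not counted)

2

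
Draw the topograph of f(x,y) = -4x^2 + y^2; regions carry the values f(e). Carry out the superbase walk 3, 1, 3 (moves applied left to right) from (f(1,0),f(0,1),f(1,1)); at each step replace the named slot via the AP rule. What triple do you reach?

start (-4,1,-3) = (f(1,0),f(0,1),f(1,1))
replace slot 3: 2·((-4)+1) − (-3) = -3 → (-4,1,-3)
replace slot 1: 2·(1+(-3)) − (-4) = 0 → (0,1,-3)
replace slot 3: 2·(0+1) − (-3) = 5 → (0,1,5)

0,1,5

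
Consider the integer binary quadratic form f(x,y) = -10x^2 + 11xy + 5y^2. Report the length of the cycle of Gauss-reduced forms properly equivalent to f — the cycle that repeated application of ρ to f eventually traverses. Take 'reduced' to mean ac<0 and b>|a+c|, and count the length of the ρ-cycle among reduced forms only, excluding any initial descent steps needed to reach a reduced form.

D = 321, ⌊√D⌋ = 17
river: ρ → (5,9,-12)
river: ρ → (-12,15,2)
river: ρ → (2,17,-4)
river: ρ → (-4,15,6)
river: ρ → (6,9,-10)
river: ρ → (-10,11,5)
ρ-cycle length = 6 (tail of 0 descent steps not counted)

6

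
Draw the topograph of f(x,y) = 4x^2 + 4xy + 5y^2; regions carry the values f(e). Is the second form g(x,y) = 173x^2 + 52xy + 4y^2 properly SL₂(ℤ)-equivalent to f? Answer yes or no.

D₁ = -64, D₂ = -64
f: reduced (well bottom): (4,4,5) with a≤c, −a<b≤a
g: flip: (173,52,4)→(4,-52,173)
g: translate: b→4 (≡-52 mod 8), so (4,-52,173)→(4,4,5)
g: reduced (well bottom): (4,4,5) with a≤c, −a<b≤a
reduced forms (4, 4, 5) vs (4, 4, 5) ⇒ equivalent

yes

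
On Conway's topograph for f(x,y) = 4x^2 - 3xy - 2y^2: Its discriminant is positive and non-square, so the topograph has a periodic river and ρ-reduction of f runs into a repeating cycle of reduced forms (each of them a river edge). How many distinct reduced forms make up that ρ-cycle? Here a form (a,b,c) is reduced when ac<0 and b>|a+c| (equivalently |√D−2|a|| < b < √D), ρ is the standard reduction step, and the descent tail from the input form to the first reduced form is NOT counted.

D = 41, ⌊√D⌋ = 6
descent: ρ → (-2,3,4)  [lands on river]
river: ρ → (4,5,-1)
river: ρ → (-1,5,4)
river: ρ → (4,3,-2)
river: ρ → (-2,5,2)
river: ρ → (2,3,-4)
river: ρ → (-4,5,1)
river: ρ → (1,5,-4)
river: ρ → (-4,3,2)
river: ρ → (2,5,-2)
ρ-cycle length = 10 (tail of 1 descent step not counted)

10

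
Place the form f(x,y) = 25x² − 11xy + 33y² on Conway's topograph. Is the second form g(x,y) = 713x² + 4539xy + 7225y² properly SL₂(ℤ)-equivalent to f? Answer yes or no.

D₁ = -3179, D₂ = -3179
f: reduced (well bottom): (25,-11,33) with a≤c, −a<b≤a
g: translate: b→261 (≡4539 mod 1426), so (713,4539,7225)→(713,261,25)
g: flip: (713,261,25)→(25,-261,713)
g: translate: b→-11 (≡-261 mod 50), so (25,-261,713)→(25,-11,33)
g: reduced (well bottom): (25,-11,33) with a≤c, −a<b≤a
reduced forms (25, -11, 33) vs (25, -11, 33) ⇒ equivalent

yes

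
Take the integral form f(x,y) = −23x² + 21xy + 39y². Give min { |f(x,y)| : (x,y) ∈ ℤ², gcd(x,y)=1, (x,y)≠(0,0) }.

river: ρ → (39,57,-5)
river: ρ → (-5,63,3)
river: ρ → (3,63,-5)
river: ρ → (-5,57,39)
river: ρ → (39,21,-23)
river: ρ → (-23,25,37)
river: ρ → (37,49,-11)
river: ρ → (-11,61,7)
river: ρ → (7,51,-51)
river: ρ → (-51,51,7)
river: ρ → (7,61,-11)
river: ρ → (-11,49,37)
river: ρ → (37,25,-23)
river: ρ → (-23,21,39)
closes: descent 0, river 14
min |a| on river = 3

3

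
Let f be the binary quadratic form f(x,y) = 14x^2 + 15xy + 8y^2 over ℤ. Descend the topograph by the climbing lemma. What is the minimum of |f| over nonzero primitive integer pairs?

translate: b→-13 (≡15 mod 28), so (14,15,8)→(14,-13,7)
flip: (14,-13,7)→(7,13,14)
translate: b→-1 (≡13 mod 14), so (7,13,14)→(7,-1,8)
reduced (well bottom): (7,-1,8) with a≤c, −a<b≤a
well minimum = a = 7

7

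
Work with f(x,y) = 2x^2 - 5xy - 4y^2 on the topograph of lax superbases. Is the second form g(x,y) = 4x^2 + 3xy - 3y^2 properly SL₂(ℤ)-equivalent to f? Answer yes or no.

D₁ = 57, D₂ = 57
river cycle of f (length 6): (-4, 5, 2), (2, 7, -1), (-1, 7, 2), (2, 5, -4), (-4, 3, 3), (3, 3, -4)
river cycle of g (length 6): (-3, 3, 4), (4, 5, -2), (-2, 7, 1), (1, 7, -2), (-2, 5, 4), (4, 3, -3)
cycles differ ⇒ inequivalent

no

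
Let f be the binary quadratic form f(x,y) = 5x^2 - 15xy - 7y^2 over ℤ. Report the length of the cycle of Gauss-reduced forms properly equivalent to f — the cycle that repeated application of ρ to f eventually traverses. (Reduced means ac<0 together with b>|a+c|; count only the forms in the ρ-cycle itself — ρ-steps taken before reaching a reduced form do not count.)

D = 365, ⌊√D⌋ = 19
descent: ρ → (-7,15,5)  [lands on river]
river: ρ → (5,15,-7)
river: ρ → (-7,13,7)
river: ρ → (7,15,-5)
river: ρ → (-5,15,7)
river: ρ → (7,13,-7)
ρ-cycle length = 6 (tail of 1 descent step not counted)

6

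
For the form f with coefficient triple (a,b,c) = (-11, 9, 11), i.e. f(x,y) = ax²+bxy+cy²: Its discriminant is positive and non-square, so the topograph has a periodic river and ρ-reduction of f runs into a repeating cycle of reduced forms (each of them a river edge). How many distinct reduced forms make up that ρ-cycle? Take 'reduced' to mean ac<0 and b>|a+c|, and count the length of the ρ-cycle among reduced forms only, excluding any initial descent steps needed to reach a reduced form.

D = 565, ⌊√D⌋ = 23
river: ρ → (11,13,-9)
river: ρ → (-9,23,1)
river: ρ → (1,23,-9)
river: ρ → (-9,13,11)
river: ρ → (11,9,-11)
river: ρ → (-11,13,9)
river: ρ → (9,23,-1)
river: ρ → (-1,23,9)
river: ρ → (9,13,-11)
river: ρ → (-11,9,11)
ρ-cycle length = 10 (tail of 0 descent steps not counted)

10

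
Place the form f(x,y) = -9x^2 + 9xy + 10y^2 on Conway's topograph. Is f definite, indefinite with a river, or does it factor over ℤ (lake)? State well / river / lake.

D = b²−4ac = 9² − 4·(-9)·10 = 441
D = 21² is a perfect square ⇒ form factors over ℤ ⇒ lakes

lake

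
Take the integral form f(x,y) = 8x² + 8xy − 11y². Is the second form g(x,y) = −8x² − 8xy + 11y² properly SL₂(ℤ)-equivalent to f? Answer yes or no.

D₁ = 416, D₂ = 416
river cycle of f (length 6): (-11, 14, 5), (5, 16, -8), (-8, 16, 5), (5, 14, -11), (-11, 8, 8), (8, 8, -11)
river cycle of g (length 6): (11, 8, -8), (-8, 8, 11), (11, 14, -5), (-5, 16, 8), (8, 16, -5), (-5, 14, 11)
cycles differ ⇒ inequivalent

no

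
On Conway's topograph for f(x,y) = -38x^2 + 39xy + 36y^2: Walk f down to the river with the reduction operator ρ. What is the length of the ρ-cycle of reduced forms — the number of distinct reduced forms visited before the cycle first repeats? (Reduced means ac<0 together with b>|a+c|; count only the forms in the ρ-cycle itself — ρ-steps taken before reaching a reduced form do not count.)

D = 6993, ⌊√D⌋ = 83
river: ρ → (36,33,-41)
river: ρ → (-41,49,28)
river: ρ → (28,63,-27)
river: ρ → (-27,45,46)
river: ρ → (46,47,-26)
river: ρ → (-26,57,36)
river: ρ → (36,15,-47)
river: ρ → (-47,79,4)
river: ρ → (4,81,-27)
river: ρ → (-27,81,4)
river: ρ → (4,79,-47)
river: ρ → (-47,15,36)
river: ρ → (36,57,-26)
river: ρ → (-26,47,46)
river: ρ → (46,45,-27)
river: ρ → (-27,63,28)
river: ρ → (28,49,-41)
river: ρ → (-41,33,36)
river: ρ → (36,39,-38)
river: ρ → (-38,37,37)
river: ρ → (37,37,-38)
river: ρ → (-38,39,36)
ρ-cycle length = 22 (tail of 0 descent steps not counted)

22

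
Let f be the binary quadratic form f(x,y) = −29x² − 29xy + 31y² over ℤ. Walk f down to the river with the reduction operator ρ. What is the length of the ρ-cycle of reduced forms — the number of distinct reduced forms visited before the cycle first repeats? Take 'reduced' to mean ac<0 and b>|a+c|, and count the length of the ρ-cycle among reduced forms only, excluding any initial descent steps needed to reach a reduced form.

D = 4437, ⌊√D⌋ = 66
descent: ρ → (31,29,-29)  [lands on river]
river: ρ → (-29,29,31)
river: ρ → (31,33,-27)
river: ρ → (-27,21,37)
river: ρ → (37,53,-11)
river: ρ → (-11,57,27)
river: ρ → (27,51,-17)
river: ρ → (-17,51,27)
river: ρ → (27,57,-11)
river: ρ → (-11,53,37)
river: ρ → (37,21,-27)
river: ρ → (-27,33,31)
ρ-cycle length = 12 (tail of 1 descent step not counted)

12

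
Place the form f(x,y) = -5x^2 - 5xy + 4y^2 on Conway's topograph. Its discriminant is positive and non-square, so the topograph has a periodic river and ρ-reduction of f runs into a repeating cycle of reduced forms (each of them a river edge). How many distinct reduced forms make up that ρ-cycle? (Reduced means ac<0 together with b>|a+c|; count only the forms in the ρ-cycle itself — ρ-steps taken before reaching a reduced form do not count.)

D = 105, ⌊√D⌋ = 10
descent: ρ → (4,5,-5)  [lands on river]
river: ρ → (-5,5,4)
river: ρ → (4,3,-6)
river: ρ → (-6,9,1)
river: ρ → (1,9,-6)
river: ρ → (-6,3,4)
ρ-cycle length = 6 (tail of 1 descent step not counted)

6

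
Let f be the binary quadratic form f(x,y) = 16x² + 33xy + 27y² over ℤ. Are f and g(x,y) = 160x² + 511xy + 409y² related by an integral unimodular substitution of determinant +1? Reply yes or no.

D₁ = -639, D₂ = -639
f: translate: b→1 (≡33 mod 32), so (16,33,27)→(16,1,10)
f: flip: (16,1,10)→(10,-1,16)
f: reduced (well bottom): (10,-1,16) with a≤c, −a<b≤a
g: translate: b→-129 (≡511 mod 320), so (160,511,409)→(160,-129,27)
g: flip: (160,-129,27)→(27,129,160)
g: translate: b→21 (≡129 mod 54), so (27,129,160)→(27,21,10)
g: flip: (27,21,10)→(10,-21,27)
g: translate: b→-1 (≡-21 mod 20), so (10,-21,27)→(10,-1,16)
g: reduced (well bottom): (10,-1,16) with a≤c, −a<b≤a
reduced forms (10, -1, 16) vs (10, -1, 16) ⇒ equivalent

yes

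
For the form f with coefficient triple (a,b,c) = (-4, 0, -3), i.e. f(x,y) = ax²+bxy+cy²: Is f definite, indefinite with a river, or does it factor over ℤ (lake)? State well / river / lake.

D = b²−4ac = 0² − 4·(-4)·(-3) = -48
D < 0 ⇒ definite ⇒ every region one sign ⇒ single well

well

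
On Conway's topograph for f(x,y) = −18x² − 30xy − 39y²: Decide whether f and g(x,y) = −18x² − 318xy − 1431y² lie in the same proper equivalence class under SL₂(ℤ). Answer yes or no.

D₁ = -1908, D₂ = -1908
f is negative-definite; reduce −f:
−f: translate: b→-6 (≡30 mod 36), so (18,30,39)→(18,-6,27)
−f: reduced (well bottom): (18,-6,27) with a≤c, −a<b≤a
flip sign back: reduced form of f is (-18,6,-27)
g is negative-definite; reduce −g:
−g: translate: b→-6 (≡318 mod 36), so (18,318,1431)→(18,-6,27)
−g: reduced (well bottom): (18,-6,27) with a≤c, −a<b≤a
flip sign back: reduced form of g is (-18,6,-27)
reduced forms (-18, 6, -27) vs (-18, 6, -27) ⇒ equivalent

yes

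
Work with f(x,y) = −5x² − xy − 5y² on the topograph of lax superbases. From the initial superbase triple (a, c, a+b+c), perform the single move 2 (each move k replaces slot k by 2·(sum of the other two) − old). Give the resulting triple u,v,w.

start (-5,-5,-11) = (f(1,0),f(0,1),f(1,1))
replace slot 2: 2·((-5)+(-11)) − (-5) = -27 → (-5,-27,-11)

-5,-27,-11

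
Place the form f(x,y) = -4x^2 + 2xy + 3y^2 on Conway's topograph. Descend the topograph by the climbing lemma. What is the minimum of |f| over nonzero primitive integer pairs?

river: ρ → (3,4,-3)
river: ρ → (-3,2,4)
river: ρ → (4,6,-1)
river: ρ → (-1,6,4)
river: ρ → (4,2,-3)
river: ρ → (-3,4,3)
river: ρ → (3,2,-4)
river: ρ → (-4,6,1)
river: ρ → (1,6,-4)
river: ρ → (-4,2,3)
closes: descent 0, river 10
min |a| on river = 1

1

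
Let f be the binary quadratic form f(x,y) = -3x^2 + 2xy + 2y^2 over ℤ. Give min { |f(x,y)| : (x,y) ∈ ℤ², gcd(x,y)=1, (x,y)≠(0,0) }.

river: ρ → (2,2,-3)
river: ρ → (-3,4,1)
river: ρ → (1,4,-3)
river: ρ → (-3,2,2)
closes: descent 0, river 4
min |a| on river = 1

1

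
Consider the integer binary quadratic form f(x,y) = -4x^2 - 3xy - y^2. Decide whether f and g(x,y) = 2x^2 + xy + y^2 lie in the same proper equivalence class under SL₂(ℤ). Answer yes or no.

D₁ = -7, D₂ = -7
f is negative-definite; reduce −f:
−f: flip: (4,3,1)→(1,-3,4)
−f: translate: b→1 (≡-3 mod 2), so (1,-3,4)→(1,1,2)
−f: reduced (well bottom): (1,1,2) with a≤c, −a<b≤a
flip sign back: reduced form of f is (-1,-1,-2)
g: flip: (2,1,1)→(1,-1,2)
g: translate: b→1 (≡-1 mod 2), so (1,-1,2)→(1,1,2)
g: reduced (well bottom): (1,1,2) with a≤c, −a<b≤a
reduced forms (-1, -1, -2) vs (1, 1, 2) ⇒ inequivalent

no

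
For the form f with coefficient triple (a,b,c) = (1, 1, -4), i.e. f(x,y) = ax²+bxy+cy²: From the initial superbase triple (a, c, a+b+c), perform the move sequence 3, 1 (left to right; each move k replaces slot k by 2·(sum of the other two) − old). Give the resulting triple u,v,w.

start (1,-4,-2) = (f(1,0),f(0,1),f(1,1))
replace slot 3: 2·(1+(-4)) − (-2) = -4 → (1,-4,-4)
replace slot 1: 2·((-4)+(-4)) − 1 = -17 → (-17,-4,-4)

-17,-4,-4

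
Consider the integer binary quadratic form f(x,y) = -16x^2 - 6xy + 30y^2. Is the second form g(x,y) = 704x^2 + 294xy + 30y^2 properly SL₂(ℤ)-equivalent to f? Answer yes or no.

D₁ = 1956, D₂ = 1956
river cycle of f (length 22): (-16, 26, 20), (20, 14, -22), (-22, 30, 12), (12, 42, -4), (-4, 38, 32), (32, 26, -10), (-10, 34, 20), (20, 6, -24), (-24, 42, 2), (2, 42, -24), … (12 more)
river cycle of g (length 22): (-16, 26, 20), (20, 14, -22), (-22, 30, 12), (12, 42, -4), (-4, 38, 32), (32, 26, -10), (-10, 34, 20), (20, 6, -24), (-24, 42, 2), (2, 42, -24), … (12 more)
cycles coincide ⇒ equivalent

yes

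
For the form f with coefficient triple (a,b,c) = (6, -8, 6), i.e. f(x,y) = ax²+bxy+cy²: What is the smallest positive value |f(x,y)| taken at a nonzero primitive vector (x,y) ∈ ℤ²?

translate: b→4 (≡-8 mod 12), so (6,-8,6)→(6,4,4)
flip: (6,4,4)→(4,-4,6)
translate: b→4 (≡-4 mod 8), so (4,-4,6)→(4,4,6)
reduced (well bottom): (4,4,6) with a≤c, −a<b≤a
well minimum = a = 4

4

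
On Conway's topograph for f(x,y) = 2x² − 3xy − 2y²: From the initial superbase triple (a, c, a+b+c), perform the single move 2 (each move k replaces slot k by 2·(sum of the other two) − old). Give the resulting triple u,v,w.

start (2,-2,-3) = (f(1,0),f(0,1),f(1,1))
replace slot 2: 2·(2+(-3)) − (-2) = 0 → (2,0,-3)

2,0,-3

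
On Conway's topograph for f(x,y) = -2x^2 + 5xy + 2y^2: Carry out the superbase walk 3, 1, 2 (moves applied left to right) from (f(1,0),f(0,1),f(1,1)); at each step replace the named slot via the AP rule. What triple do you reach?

start (-2,2,5) = (f(1,0),f(0,1),f(1,1))
replace slot 3: 2·((-2)+2) − 5 = -5 → (-2,2,-5)
replace slot 1: 2·(2+(-5)) − (-2) = -4 → (-4,2,-5)
replace slot 2: 2·((-4)+(-5)) − 2 = -20 → (-4,-20,-5)

-4,-20,-5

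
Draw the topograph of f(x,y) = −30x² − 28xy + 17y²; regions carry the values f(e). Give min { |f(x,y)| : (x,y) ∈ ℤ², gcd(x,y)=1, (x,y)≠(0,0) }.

descent: ρ → (17,28,-30)  [lands on river]
river: ρ → (-30,32,15)
river: ρ → (15,28,-34)
river: ρ → (-34,40,9)
river: ρ → (9,50,-9)
river: ρ → (-9,40,34)
river: ρ → (34,28,-15)
river: ρ → (-15,32,30)
river: ρ → (30,28,-17)
river: ρ → (-17,40,18)
river: ρ → (18,32,-25)
river: ρ → (-25,18,25)
river: ρ → (25,32,-18)
river: ρ → (-18,40,17)
closes: descent 1, river 14
min |a| on river = 9

9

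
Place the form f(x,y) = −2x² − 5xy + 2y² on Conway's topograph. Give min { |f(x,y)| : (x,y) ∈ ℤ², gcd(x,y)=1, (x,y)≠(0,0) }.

descent: ρ → (2,5,-2)  [lands on river]
river: ρ → (-2,3,4)
river: ρ → (4,5,-1)
river: ρ → (-1,5,4)
river: ρ → (4,3,-2)
river: ρ → (-2,5,2)
river: ρ → (2,3,-4)
river: ρ → (-4,5,1)
river: ρ → (1,5,-4)
river: ρ → (-4,3,2)
closes: descent 1, river 10
min |a| on river = 1

1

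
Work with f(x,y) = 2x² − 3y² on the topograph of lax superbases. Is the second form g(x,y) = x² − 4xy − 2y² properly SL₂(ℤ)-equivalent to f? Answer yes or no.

D₁ = 24, D₂ = 24
river cycle of f (length 2): (2, 4, -1), (-1, 4, 2)
river cycle of g (length 2): (-2, 4, 1), (1, 4, -2)
cycles differ ⇒ inequivalent

no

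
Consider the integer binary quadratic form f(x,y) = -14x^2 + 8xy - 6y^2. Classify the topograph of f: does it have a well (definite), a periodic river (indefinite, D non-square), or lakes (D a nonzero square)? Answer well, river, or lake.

D = b²−4ac = 8² − 4·(-14)·(-6) = -272
D < 0 ⇒ definite ⇒ every region one sign ⇒ single well

well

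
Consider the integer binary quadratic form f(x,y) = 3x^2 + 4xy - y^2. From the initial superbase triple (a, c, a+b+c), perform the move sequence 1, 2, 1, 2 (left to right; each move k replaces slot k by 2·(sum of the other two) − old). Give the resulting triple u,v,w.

start (3,-1,6) = (f(1,0),f(0,1),f(1,1))
replace slot 1: 2·((-1)+6) − 3 = 7 → (7,-1,6)
replace slot 2: 2·(7+6) − (-1) = 27 → (7,27,6)
replace slot 1: 2·(27+6) − 7 = 59 → (59,27,6)
replace slot 2: 2·(59+6) − 27 = 103 → (59,103,6)

59,103,6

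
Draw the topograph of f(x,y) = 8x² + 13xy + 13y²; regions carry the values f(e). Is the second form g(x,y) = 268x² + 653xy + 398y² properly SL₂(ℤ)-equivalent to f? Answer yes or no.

D₁ = -247, D₂ = -247
f: translate: b→-3 (≡13 mod 16), so (8,13,13)→(8,-3,8)
f: flip: (8,-3,8)→(8,3,8)
f: reduced (well bottom): (8,3,8) with a≤c, −a<b≤a
g: translate: b→117 (≡653 mod 536), so (268,653,398)→(268,117,13)
g: flip: (268,117,13)→(13,-117,268)
g: translate: b→13 (≡-117 mod 26), so (13,-117,268)→(13,13,8)
g: flip: (13,13,8)→(8,-13,13)
g: translate: b→3 (≡-13 mod 16), so (8,-13,13)→(8,3,8)
g: reduced (well bottom): (8,3,8) with a≤c, −a<b≤a
reduced forms (8, 3, 8) vs (8, 3, 8) ⇒ equivalent

yes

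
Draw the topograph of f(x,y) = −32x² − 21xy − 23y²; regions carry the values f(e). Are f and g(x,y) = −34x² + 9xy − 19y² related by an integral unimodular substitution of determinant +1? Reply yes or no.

D₁ = -2503, D₂ = -2503
f is negative-definite; reduce −f:
−f: flip: (32,21,23)→(23,-21,32)
−f: reduced (well bottom): (23,-21,32) with a≤c, −a<b≤a
flip sign back: reduced form of f is (-23,21,-32)
g is negative-definite; reduce −g:
−g: flip: (34,-9,19)→(19,9,34)
−g: reduced (well bottom): (19,9,34) with a≤c, −a<b≤a
flip sign back: reduced form of g is (-19,-9,-34)
reduced forms (-23, 21, -32) vs (-19, -9, -34) ⇒ inequivalent

no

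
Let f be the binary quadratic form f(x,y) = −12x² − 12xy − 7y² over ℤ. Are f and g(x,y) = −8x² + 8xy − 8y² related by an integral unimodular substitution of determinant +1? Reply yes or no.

D₁ = -192, D₂ = -192
f is negative-definite; reduce −f:
−f: flip: (12,12,7)→(7,-12,12)
−f: translate: b→2 (≡-12 mod 14), so (7,-12,12)→(7,2,7)
−f: reduced (well bottom): (7,2,7) with a≤c, −a<b≤a
flip sign back: reduced form of f is (-7,-2,-7)
g is negative-definite; reduce −g:
−g: translate: b→8 (≡-8 mod 16), so (8,-8,8)→(8,8,8)
−g: reduced (well bottom): (8,8,8) with a≤c, −a<b≤a
flip sign back: reduced form of g is (-8,-8,-8)
reduced forms (-7, -2, -7) vs (-8, -8, -8) ⇒ inequivalent

no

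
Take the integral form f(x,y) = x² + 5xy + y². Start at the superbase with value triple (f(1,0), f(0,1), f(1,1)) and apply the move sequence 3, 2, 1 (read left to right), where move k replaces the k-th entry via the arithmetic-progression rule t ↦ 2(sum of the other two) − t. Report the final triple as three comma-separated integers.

start (1,1,7) = (f(1,0),f(0,1),f(1,1))
replace slot 3: 2·(1+1) − 7 = -3 → (1,1,-3)
replace slot 2: 2·(1+(-3)) − 1 = -5 → (1,-5,-3)
replace slot 1: 2·((-5)+(-3)) − 1 = -17 → (-17,-5,-3)

-17,-5,-3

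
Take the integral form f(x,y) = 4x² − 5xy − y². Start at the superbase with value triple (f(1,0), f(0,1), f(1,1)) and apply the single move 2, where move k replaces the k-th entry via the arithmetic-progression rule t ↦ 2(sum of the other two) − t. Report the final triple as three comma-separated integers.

start (4,-1,-2) = (f(1,0),f(0,1),f(1,1))
replace slot 2: 2·(4+(-2)) − (-1) = 5 → (4,5,-2)

4,5,-2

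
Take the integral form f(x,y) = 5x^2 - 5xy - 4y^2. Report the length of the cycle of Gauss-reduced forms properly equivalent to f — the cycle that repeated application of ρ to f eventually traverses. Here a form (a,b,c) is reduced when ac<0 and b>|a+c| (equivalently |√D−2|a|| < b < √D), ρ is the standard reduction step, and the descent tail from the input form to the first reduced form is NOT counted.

D = 105, ⌊√D⌋ = 10
descent: ρ → (-4,5,5)  [lands on river]
river: ρ → (5,5,-4)
river: ρ → (-4,3,6)
river: ρ → (6,9,-1)
river: ρ → (-1,9,6)
river: ρ → (6,3,-4)
ρ-cycle length = 6 (tail of 1 descent step not counted)

6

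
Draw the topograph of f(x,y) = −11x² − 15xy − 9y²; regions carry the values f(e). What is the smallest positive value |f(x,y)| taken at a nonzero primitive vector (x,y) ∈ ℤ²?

translate: b→-7 (≡15 mod 22), so (11,15,9)→(11,-7,5)
flip: (11,-7,5)→(5,7,11)
translate: b→-3 (≡7 mod 10), so (5,7,11)→(5,-3,9)
reduced (well bottom): (5,-3,9) with a≤c, −a<b≤a
well minimum |f| = |-5| = 5 (negative-definite)

5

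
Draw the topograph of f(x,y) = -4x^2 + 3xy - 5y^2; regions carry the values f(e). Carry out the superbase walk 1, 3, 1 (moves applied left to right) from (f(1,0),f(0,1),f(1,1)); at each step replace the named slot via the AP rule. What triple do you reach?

start (-4,-5,-6) = (f(1,0),f(0,1),f(1,1))
replace slot 1: 2·((-5)+(-6)) − (-4) = -18 → (-18,-5,-6)
replace slot 3: 2·((-18)+(-5)) − (-6) = -40 → (-18,-5,-40)
replace slot 1: 2·((-5)+(-40)) − (-18) = -72 → (-72,-5,-40)

-72,-5,-40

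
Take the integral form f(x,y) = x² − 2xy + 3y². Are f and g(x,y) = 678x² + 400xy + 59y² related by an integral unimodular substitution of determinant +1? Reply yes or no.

D₁ = -8, D₂ = -8
f: translate: b→0 (≡-2 mod 2), so (1,-2,3)→(1,0,2)
f: reduced (well bottom): (1,0,2) with a≤c, −a<b≤a
g: flip: (678,400,59)→(59,-400,678)
g: translate: b→-46 (≡-400 mod 118), so (59,-400,678)→(59,-46,9)
g: flip: (59,-46,9)→(9,46,59)
g: translate: b→-8 (≡46 mod 18), so (9,46,59)→(9,-8,2)
g: flip: (9,-8,2)→(2,8,9)
g: translate: b→0 (≡8 mod 4), so (2,8,9)→(2,0,1)
g: flip: (2,0,1)→(1,0,2)
g: reduced (well bottom): (1,0,2) with a≤c, −a<b≤a
reduced forms (1, 0, 2) vs (1, 0, 2) ⇒ equivalent

yes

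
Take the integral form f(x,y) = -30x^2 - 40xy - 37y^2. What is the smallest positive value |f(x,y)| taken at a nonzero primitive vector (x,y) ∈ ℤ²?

translate: b→-20 (≡40 mod 60), so (30,40,37)→(30,-20,27)
flip: (30,-20,27)→(27,20,30)
reduced (well bottom): (27,20,30) with a≤c, −a<b≤a
well minimum |f| = |-27| = 27 (negative-definite)

27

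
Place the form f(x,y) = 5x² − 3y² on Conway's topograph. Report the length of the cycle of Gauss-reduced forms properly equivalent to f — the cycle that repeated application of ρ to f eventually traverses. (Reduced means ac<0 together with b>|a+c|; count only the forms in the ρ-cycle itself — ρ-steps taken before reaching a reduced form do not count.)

D = 60, ⌊√D⌋ = 7
descent: ρ → (-3,6,2)  [lands on river]
river: ρ → (2,6,-3)
ρ-cycle length = 2 (tail of 1 descent step not counted)

2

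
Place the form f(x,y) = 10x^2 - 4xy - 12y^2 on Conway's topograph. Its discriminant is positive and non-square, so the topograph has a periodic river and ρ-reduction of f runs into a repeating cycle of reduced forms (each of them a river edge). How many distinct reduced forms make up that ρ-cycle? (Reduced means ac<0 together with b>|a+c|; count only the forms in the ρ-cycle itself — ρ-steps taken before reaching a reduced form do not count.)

D = 496, ⌊√D⌋ = 22
descent: ρ → (-12,4,10)  [lands on river]
river: ρ → (10,16,-6)
river: ρ → (-6,20,4)
river: ρ → (4,20,-6)
river: ρ → (-6,16,10)
river: ρ → (10,4,-12)
river: ρ → (-12,20,2)
river: ρ → (2,20,-12)
ρ-cycle length = 8 (tail of 1 descent step not counted)

8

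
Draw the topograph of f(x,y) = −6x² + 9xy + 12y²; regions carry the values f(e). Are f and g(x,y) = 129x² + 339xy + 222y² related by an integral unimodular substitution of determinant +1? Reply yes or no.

D₁ = 369, D₂ = 369
river cycle of f (length 10): (12, 15, -3), (-3, 15, 12), (12, 9, -6), (-6, 15, 6), (6, 9, -12), (-12, 15, 3), (3, 15, -12), (-12, 9, 6), (6, 15, -6), (-6, 9, 12)
river cycle of g (length 10): (12, 15, -3), (-3, 15, 12), (12, 9, -6), (-6, 15, 6), (6, 9, -12), (-12, 15, 3), (3, 15, -12), (-12, 9, 6), (6, 15, -6), (-6, 9, 12)
cycles coincide ⇒ equivalent

yes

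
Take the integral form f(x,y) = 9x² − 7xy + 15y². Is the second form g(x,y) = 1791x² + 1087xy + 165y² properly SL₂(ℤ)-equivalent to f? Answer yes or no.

D₁ = -491, D₂ = -491
f: reduced (well bottom): (9,-7,15) with a≤c, −a<b≤a
g: flip: (1791,1087,165)→(165,-1087,1791)
g: translate: b→-97 (≡-1087 mod 330), so (165,-1087,1791)→(165,-97,15)
g: flip: (165,-97,15)→(15,97,165)
g: translate: b→7 (≡97 mod 30), so (15,97,165)→(15,7,9)
g: flip: (15,7,9)→(9,-7,15)
g: reduced (well bottom): (9,-7,15) with a≤c, −a<b≤a
reduced forms (9, -7, 15) vs (9, -7, 15) ⇒ equivalent

yes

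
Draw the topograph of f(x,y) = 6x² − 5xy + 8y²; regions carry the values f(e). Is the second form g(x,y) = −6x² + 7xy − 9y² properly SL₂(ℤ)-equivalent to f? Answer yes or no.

D₁ = -167, D₂ = -167
f: reduced (well bottom): (6,-5,8) with a≤c, −a<b≤a
g is negative-definite; reduce −g:
−g: translate: b→5 (≡-7 mod 12), so (6,-7,9)→(6,5,8)
−g: reduced (well bottom): (6,5,8) with a≤c, −a<b≤a
flip sign back: reduced form of g is (-6,-5,-8)
reduced forms (6, -5, 8) vs (-6, -5, -8) ⇒ inequivalent

no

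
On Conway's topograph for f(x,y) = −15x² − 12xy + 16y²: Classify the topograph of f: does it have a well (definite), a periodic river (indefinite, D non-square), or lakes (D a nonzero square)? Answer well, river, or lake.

D = b²−4ac = (-12)² − 4·(-15)·16 = 1104
D > 0 non-square ⇒ indefinite ⇒ periodic river

river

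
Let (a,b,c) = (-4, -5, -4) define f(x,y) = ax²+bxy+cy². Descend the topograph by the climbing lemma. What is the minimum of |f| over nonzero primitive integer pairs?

translate: b→-3 (≡5 mod 8), so (4,5,4)→(4,-3,3)
flip: (4,-3,3)→(3,3,4)
reduced (well bottom): (3,3,4) with a≤c, −a<b≤a
well minimum |f| = |-3| = 3 (negative-definite)

3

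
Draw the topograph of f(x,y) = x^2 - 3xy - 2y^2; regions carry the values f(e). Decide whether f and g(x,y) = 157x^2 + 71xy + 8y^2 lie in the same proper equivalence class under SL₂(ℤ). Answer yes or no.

D₁ = 17, D₂ = 17
river cycle of f (length 6): (-2, 3, 1), (1, 3, -2), (-2, 1, 2), (2, 3, -1), (-1, 3, 2), (2, 1, -2)
river cycle of g (length 6): (1, 3, -2), (-2, 1, 2), (2, 3, -1), (-1, 3, 2), (2, 1, -2), (-2, 3, 1)
cycles coincide ⇒ equivalent

yes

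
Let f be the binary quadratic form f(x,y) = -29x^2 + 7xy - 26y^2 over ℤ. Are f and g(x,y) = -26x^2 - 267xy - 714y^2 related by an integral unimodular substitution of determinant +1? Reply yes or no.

D₁ = -2967, D₂ = -2967
f is negative-definite; reduce −f:
−f: flip: (29,-7,26)→(26,7,29)
−f: reduced (well bottom): (26,7,29) with a≤c, −a<b≤a
flip sign back: reduced form of f is (-26,-7,-29)
g is negative-definite; reduce −g:
−g: translate: b→7 (≡267 mod 52), so (26,267,714)→(26,7,29)
−g: reduced (well bottom): (26,7,29) with a≤c, −a<b≤a
flip sign back: reduced form of g is (-26,-7,-29)
reduced forms (-26, -7, -29) vs (-26, -7, -29) ⇒ equivalent

yes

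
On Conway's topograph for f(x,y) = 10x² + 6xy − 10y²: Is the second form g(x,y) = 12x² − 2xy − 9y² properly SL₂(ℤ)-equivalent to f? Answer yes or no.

D₁ = 436, D₂ = 436
river cycle of f (length 14): (-10, 14, 6), (6, 10, -14), (-14, 18, 2), (2, 18, -14), (-14, 10, 6), (6, 14, -10), (-10, 6, 10), (10, 14, -6), (-6, 10, 14), (14, 18, -2), … (4 more)
river cycle of g (length 30): (-9, 20, 1), (1, 20, -9), (-9, 16, 5), (5, 14, -12), (-12, 10, 7), (7, 18, -4), (-4, 14, 15), (15, 16, -3), (-3, 20, 3), (3, 16, -15), … (20 more)
cycles differ ⇒ inequivalent

no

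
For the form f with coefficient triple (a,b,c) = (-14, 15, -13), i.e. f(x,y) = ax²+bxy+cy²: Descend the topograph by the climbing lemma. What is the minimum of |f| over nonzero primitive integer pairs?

translate: b→13 (≡-15 mod 28), so (14,-15,13)→(14,13,12)
flip: (14,13,12)→(12,-13,14)
translate: b→11 (≡-13 mod 24), so (12,-13,14)→(12,11,13)
reduced (well bottom): (12,11,13) with a≤c, −a<b≤a
well minimum |f| = |-12| = 12 (negative-definite)

12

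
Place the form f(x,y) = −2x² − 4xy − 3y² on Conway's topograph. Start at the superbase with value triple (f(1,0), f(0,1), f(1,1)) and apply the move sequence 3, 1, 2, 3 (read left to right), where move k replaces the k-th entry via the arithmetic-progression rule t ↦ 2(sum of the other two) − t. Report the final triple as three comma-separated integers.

start (-2,-3,-9) = (f(1,0),f(0,1),f(1,1))
replace slot 3: 2·((-2)+(-3)) − (-9) = -1 → (-2,-3,-1)
replace slot 1: 2·((-3)+(-1)) − (-2) = -6 → (-6,-3,-1)
replace slot 2: 2·((-6)+(-1)) − (-3) = -11 → (-6,-11,-1)
replace slot 3: 2·((-6)+(-11)) − (-1) = -33 → (-6,-11,-33)

-6,-11,-33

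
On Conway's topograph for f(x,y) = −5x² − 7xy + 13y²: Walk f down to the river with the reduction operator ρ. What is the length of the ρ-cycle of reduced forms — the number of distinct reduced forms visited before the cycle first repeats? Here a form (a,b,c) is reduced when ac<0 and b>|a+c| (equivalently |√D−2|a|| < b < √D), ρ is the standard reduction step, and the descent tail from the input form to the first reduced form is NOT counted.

D = 309, ⌊√D⌋ = 17
descent: ρ → (13,7,-5)
descent: ρ → (-5,13,7)  [lands on river]
river: ρ → (7,15,-3)
river: ρ → (-3,15,7)
river: ρ → (7,13,-5)
river: ρ → (-5,17,1)
river: ρ → (1,17,-5)
ρ-cycle length = 6 (tail of 2 descent steps not counted)

6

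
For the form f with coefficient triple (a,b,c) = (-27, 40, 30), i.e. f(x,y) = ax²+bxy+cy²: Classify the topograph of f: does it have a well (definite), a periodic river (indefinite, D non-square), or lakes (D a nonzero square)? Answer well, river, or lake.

D = b²−4ac = 40² − 4·(-27)·30 = 4840
D > 0 non-square ⇒ indefinite ⇒ periodic river

river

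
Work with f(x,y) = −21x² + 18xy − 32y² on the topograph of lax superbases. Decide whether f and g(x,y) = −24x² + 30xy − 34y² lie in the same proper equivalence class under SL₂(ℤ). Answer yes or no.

D₁ = -2364, D₂ = -2364
f is negative-definite; reduce −f:
−f: reduced (well bottom): (21,-18,32) with a≤c, −a<b≤a
flip sign back: reduced form of f is (-21,18,-32)
g is negative-definite; reduce −g:
−g: translate: b→18 (≡-30 mod 48), so (24,-30,34)→(24,18,28)
−g: reduced (well bottom): (24,18,28) with a≤c, −a<b≤a
flip sign back: reduced form of g is (-24,-18,-28)
reduced forms (-21, 18, -32) vs (-24, -18, -28) ⇒ inequivalent

no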